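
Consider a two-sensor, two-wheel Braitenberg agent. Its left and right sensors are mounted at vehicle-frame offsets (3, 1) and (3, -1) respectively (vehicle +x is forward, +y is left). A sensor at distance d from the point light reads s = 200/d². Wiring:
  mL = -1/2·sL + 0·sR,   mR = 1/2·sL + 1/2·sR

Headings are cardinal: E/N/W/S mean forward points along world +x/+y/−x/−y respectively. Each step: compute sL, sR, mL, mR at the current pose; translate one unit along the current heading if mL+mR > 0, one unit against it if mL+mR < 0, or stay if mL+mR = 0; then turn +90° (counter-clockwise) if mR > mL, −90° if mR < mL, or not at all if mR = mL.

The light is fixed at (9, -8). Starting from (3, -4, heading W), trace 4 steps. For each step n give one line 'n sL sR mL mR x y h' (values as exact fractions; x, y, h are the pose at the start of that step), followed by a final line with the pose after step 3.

n=0: pose=(3,-4,W); sL=20/9, sR=100/53; mL=-10/9, mR=980/477; mL+mR=50/53 → advance +1; mR−mL=1510/477 → turn +1·90°
n=1: pose=(2,-4,S); sL=200/37, sR=40/13; mL=-100/37, mR=2040/481; mL+mR=20/13 → advance +1; mR−mL=3340/481 → turn +1·90°
n=2: pose=(2,-5,E); sL=25/4, sR=10; mL=-25/8, mR=65/8; mL+mR=5 → advance +1; mR−mL=45/4 → turn +1·90°
n=3: pose=(3,-5,N); sL=40/17, sR=200/61; mL=-20/17, mR=2920/1037; mL+mR=100/61 → advance +1; mR−mL=4140/1037 → turn +1·90°

0 20/9 100/53 -10/9 980/477 3 -4 W
1 200/37 40/13 -100/37 2040/481 2 -4 S
2 25/4 10 -25/8 65/8 2 -5 E
3 40/17 200/61 -20/17 2920/1037 3 -5 N
final 3 -4 W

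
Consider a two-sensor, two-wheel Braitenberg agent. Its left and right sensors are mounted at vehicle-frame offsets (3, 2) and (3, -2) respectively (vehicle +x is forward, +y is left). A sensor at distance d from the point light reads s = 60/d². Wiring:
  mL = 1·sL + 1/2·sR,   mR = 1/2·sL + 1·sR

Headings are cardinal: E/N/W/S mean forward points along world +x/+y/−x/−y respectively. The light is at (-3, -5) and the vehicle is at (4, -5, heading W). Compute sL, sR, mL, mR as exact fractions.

left sensor world pos  = (1, -7); dL² = 20
right sensor world pos = (1, -3); dR² = 20
sL = 60/20 = 3
sR = 60/20 = 3
mL = 1·sL + 1/2·sR = 9/2
mR = 1/2·sL + 1·sR = 9/2

3 3 9/2 9/2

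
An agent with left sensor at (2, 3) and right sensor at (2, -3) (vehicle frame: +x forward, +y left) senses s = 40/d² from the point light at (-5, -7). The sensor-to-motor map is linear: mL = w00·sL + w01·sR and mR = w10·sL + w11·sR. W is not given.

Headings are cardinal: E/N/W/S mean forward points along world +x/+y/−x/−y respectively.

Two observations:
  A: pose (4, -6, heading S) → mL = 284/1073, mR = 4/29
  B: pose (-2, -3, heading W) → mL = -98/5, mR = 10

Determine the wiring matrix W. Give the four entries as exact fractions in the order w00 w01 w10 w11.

obs A: pose=(4,-6,S) → sL=8/29, sR=40/37, mL=284/1073, mR=4/29
obs B: pose=(-2,-3,W) → sL=20, sR=4/5, mL=-98/5, mR=10
sensor matrix S = [[8/29, 40/37], [20, 4/5]]; det S = -114816/5365
solve [mL_A; mL_B] = S·[w00; w01] and [mR_A; mR_B] = S·[w10; w11]:
  w00 = -1, w01 = 1/2, w10 = 1/2, w11 = 0

-1 1/2 1/2 0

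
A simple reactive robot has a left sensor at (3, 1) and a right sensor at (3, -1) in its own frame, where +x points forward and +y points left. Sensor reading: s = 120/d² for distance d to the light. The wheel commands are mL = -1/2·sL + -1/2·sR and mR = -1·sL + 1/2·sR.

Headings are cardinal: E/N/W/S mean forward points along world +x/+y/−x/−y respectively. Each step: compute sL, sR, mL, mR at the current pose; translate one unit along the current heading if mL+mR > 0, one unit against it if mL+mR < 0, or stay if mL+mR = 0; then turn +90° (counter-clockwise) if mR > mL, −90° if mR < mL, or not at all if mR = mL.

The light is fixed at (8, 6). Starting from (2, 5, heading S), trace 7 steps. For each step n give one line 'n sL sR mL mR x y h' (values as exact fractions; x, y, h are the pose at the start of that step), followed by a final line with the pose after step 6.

n=0: pose=(2,5,S); sL=120/41, sR=24/13; mL=-1272/533, mR=-1068/533; mL+mR=-180/41 → advance -1; mR−mL=204/533 → turn +1·90°
n=1: pose=(2,6,E); sL=12, sR=12; mL=-12, mR=-6; mL+mR=-18 → advance -1; mR−mL=6 → turn +1·90°
n=2: pose=(1,6,N); sL=120/73, sR=8/3; mL=-472/219, mR=-68/219; mL+mR=-180/73 → advance -1; mR−mL=404/219 → turn +1·90°
n=3: pose=(1,5,W); sL=15/13, sR=6/5; mL=-153/130, mR=-36/65; mL+mR=-45/26 → advance -1; mR−mL=81/130 → turn +1·90°
n=4: pose=(2,5,S); sL=120/41, sR=24/13; mL=-1272/533, mR=-1068/533; mL+mR=-180/41 → advance -1; mR−mL=204/533 → turn +1·90°
n=5: pose=(2,6,E); sL=12, sR=12; mL=-12, mR=-6; mL+mR=-18 → advance -1; mR−mL=6 → turn +1·90°
n=6: pose=(1,6,N); sL=120/73, sR=8/3; mL=-472/219, mR=-68/219; mL+mR=-180/73 → advance -1; mR−mL=404/219 → turn +1·90°

0 120/41 24/13 -1272/533 -1068/533 2 5 S
1 12 12 -12 -6 2 6 E
2 120/73 8/3 -472/219 -68/219 1 6 N
3 15/13 6/5 -153/130 -36/65 1 5 W
4 120/41 24/13 -1272/533 -1068/533 2 5 S
5 12 12 -12 -6 2 6 E
6 120/73 8/3 -472/219 -68/219 1 6 N
final 1 5 W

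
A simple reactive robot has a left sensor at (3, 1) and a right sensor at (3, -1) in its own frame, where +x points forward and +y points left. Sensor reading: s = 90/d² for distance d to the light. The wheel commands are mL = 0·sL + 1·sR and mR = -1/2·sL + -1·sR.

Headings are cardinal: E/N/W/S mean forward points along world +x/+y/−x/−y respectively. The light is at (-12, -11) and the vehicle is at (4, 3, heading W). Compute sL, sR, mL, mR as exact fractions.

left sensor world pos  = (1, 2); dL² = 338
right sensor world pos = (1, 4); dR² = 394
sL = 90/338 = 45/169
sR = 90/394 = 45/197
mL = 0·sL + 1·sR = 45/197
mR = -1/2·sL + -1·sR = -24075/66586

45/169 45/197 45/197 -24075/66586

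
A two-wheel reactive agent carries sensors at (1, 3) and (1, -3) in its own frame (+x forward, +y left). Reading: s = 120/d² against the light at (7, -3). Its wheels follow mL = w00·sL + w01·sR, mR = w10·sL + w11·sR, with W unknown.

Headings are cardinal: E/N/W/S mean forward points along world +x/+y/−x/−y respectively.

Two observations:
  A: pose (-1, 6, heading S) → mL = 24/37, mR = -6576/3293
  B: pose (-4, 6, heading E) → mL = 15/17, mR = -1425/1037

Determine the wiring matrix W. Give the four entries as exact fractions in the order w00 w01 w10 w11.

0 1 -1 -1

obs A: pose=(-1,6,S) → sL=120/89, sR=24/37, mL=24/37, mR=-6576/3293
obs B: pose=(-4,6,E) → sL=30/61, sR=15/17, mL=15/17, mR=-1425/1037
sensor matrix S = [[120/89, 24/37], [30/61, 15/17]]; det S = 2973240/3414841
solve [mL_A; mL_B] = S·[w00; w01] and [mR_A; mR_B] = S·[w10; w11]:
  w00 = 0, w01 = 1, w10 = -1, w11 = -1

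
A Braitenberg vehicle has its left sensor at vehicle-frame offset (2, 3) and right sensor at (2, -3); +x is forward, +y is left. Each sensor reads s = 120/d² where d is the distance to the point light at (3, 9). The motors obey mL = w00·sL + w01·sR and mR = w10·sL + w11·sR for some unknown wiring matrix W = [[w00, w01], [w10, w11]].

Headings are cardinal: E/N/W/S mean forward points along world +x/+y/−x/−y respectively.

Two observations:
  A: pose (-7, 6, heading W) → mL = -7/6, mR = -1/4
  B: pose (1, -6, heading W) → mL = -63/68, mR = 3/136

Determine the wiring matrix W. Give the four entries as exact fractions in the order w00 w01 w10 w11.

obs A: pose=(-7,6,W) → sL=2/3, sR=5/6, mL=-7/6, mR=-1/4
obs B: pose=(1,-6,W) → sL=6/17, sR=3/4, mL=-63/68, mR=3/136
sensor matrix S = [[2/3, 5/6], [6/17, 3/4]]; det S = 7/34
solve [mL_A; mL_B] = S·[w00; w01] and [mR_A; mR_B] = S·[w10; w11]:
  w00 = -1/2, w01 = -1, w10 = -1, w11 = 1/2

-1/2 -1 -1 1/2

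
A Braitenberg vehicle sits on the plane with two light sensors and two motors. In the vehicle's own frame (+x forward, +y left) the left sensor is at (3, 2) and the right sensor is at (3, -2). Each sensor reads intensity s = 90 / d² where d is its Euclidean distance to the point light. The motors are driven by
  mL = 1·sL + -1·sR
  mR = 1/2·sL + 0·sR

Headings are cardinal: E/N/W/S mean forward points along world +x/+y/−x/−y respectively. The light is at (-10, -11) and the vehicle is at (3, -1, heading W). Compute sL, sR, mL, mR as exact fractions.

left sensor world pos  = (0, -3); dL² = 164
right sensor world pos = (0, 1); dR² = 244
sL = 90/164 = 45/82
sR = 90/244 = 45/122
mL = 1·sL + -1·sR = 450/2501
mR = 1/2·sL + 0·sR = 45/164

45/82 45/122 450/2501 45/164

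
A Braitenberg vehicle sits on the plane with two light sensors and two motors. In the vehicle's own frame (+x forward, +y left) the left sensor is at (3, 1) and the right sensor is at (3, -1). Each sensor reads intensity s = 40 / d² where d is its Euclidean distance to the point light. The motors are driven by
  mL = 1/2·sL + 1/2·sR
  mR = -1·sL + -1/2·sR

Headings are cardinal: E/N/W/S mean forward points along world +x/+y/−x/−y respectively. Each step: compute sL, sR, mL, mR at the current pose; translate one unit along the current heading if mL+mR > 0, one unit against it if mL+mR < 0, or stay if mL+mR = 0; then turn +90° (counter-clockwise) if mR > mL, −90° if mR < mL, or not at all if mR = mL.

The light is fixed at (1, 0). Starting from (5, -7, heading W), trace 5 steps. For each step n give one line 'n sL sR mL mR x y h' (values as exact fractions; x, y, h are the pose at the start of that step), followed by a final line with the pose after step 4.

0 8/13 40/37 408/481 -556/481 5 -7 W
1 5/4 10/13 105/104 -85/52 6 -7 N
2 40/113 8/29 1032/3277 -1612/3277 6 -8 E
3 20/73 4/13 276/949 -406/949 5 -8 S
4 8/13 40/37 408/481 -556/481 5 -7 W
final 6 -7 N

n=0: pose=(5,-7,W); sL=8/13, sR=40/37; mL=408/481, mR=-556/481; mL+mR=-4/13 → advance -1; mR−mL=-964/481 → turn -1·90°
n=1: pose=(6,-7,N); sL=5/4, sR=10/13; mL=105/104, mR=-85/52; mL+mR=-5/8 → advance -1; mR−mL=-275/104 → turn -1·90°
n=2: pose=(6,-8,E); sL=40/113, sR=8/29; mL=1032/3277, mR=-1612/3277; mL+mR=-20/113 → advance -1; mR−mL=-2644/3277 → turn -1·90°
n=3: pose=(5,-8,S); sL=20/73, sR=4/13; mL=276/949, mR=-406/949; mL+mR=-10/73 → advance -1; mR−mL=-682/949 → turn -1·90°
n=4: pose=(5,-7,W); sL=8/13, sR=40/37; mL=408/481, mR=-556/481; mL+mR=-4/13 → advance -1; mR−mL=-964/481 → turn -1·90°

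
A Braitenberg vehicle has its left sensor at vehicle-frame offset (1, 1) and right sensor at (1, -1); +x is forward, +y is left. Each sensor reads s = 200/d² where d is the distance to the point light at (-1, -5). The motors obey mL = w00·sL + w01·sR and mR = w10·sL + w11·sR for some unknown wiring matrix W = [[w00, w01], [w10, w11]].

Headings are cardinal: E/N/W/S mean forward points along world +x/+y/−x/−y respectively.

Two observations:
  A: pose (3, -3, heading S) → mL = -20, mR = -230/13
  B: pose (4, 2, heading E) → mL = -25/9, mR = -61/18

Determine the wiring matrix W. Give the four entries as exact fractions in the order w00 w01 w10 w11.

0 -1 -1 -1/2

obs A: pose=(3,-3,S) → sL=100/13, sR=20, mL=-20, mR=-230/13
obs B: pose=(4,2,E) → sL=2, sR=25/9, mL=-25/9, mR=-61/18
sensor matrix S = [[100/13, 20], [2, 25/9]]; det S = -2180/117
solve [mL_A; mL_B] = S·[w00; w01] and [mR_A; mR_B] = S·[w10; w11]:
  w00 = 0, w01 = -1, w10 = -1, w11 = -1/2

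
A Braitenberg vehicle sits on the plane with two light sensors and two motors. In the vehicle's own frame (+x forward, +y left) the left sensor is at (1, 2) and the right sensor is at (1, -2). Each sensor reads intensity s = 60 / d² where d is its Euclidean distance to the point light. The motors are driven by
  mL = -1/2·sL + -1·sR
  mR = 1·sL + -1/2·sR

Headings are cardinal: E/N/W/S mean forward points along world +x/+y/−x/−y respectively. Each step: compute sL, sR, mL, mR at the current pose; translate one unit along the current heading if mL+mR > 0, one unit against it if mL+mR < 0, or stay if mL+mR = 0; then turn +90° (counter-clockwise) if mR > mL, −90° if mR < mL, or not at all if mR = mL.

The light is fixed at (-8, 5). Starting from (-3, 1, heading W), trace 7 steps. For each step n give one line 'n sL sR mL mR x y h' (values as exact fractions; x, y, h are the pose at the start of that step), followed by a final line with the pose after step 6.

n=0: pose=(-3,1,W); sL=15/13, sR=3; mL=-93/26, mR=-9/26; mL+mR=-51/13 → advance -1; mR−mL=42/13 → turn +1·90°
n=1: pose=(-2,1,S); sL=60/89, sR=60/41; mL=-6570/3649, mR=-210/3649; mL+mR=-6780/3649 → advance -1; mR−mL=6360/3649 → turn +1·90°
n=2: pose=(-2,2,E); sL=6/5, sR=30/37; mL=-261/185, mR=147/185; mL+mR=-114/185 → advance -1; mR−mL=408/185 → turn +1·90°
n=3: pose=(-3,2,N); sL=60/13, sR=60/53; mL=-2370/689, mR=2790/689; mL+mR=420/689 → advance +1; mR−mL=5160/689 → turn +1·90°
n=4: pose=(-3,3,W); sL=15/8, sR=15/4; mL=-75/16, mR=0; mL+mR=-75/16 → advance -1; mR−mL=75/16 → turn +1·90°
n=5: pose=(-2,3,S); sL=60/73, sR=12/5; mL=-1026/365, mR=-138/365; mL+mR=-1164/365 → advance -1; mR−mL=888/365 → turn +1·90°
n=6: pose=(-2,4,E); sL=6/5, sR=30/29; mL=-237/145, mR=99/145; mL+mR=-138/145 → advance -1; mR−mL=336/145 → turn +1·90°

0 15/13 3 -93/26 -9/26 -3 1 W
1 60/89 60/41 -6570/3649 -210/3649 -2 1 S
2 6/5 30/37 -261/185 147/185 -2 2 E
3 60/13 60/53 -2370/689 2790/689 -3 2 N
4 15/8 15/4 -75/16 0 -3 3 W
5 60/73 12/5 -1026/365 -138/365 -2 3 S
6 6/5 30/29 -237/145 99/145 -2 4 E
final -3 4 N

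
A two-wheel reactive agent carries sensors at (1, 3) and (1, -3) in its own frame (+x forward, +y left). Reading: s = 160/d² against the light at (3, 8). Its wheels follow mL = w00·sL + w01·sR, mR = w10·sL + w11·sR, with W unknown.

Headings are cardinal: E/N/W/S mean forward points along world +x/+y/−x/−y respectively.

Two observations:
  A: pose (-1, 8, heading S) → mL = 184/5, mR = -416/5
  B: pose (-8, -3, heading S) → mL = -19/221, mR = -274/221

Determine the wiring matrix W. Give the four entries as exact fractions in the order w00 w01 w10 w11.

1/2 -1 -1 -1

obs A: pose=(-1,8,S) → sL=80, sR=16/5, mL=184/5, mR=-416/5
obs B: pose=(-8,-3,S) → sL=10/13, sR=8/17, mL=-19/221, mR=-274/221
sensor matrix S = [[80, 16/5], [10/13, 8/17]]; det S = 7776/221
solve [mL_A; mL_B] = S·[w00; w01] and [mR_A; mR_B] = S·[w10; w11]:
  w00 = 1/2, w01 = -1, w10 = -1, w11 = -1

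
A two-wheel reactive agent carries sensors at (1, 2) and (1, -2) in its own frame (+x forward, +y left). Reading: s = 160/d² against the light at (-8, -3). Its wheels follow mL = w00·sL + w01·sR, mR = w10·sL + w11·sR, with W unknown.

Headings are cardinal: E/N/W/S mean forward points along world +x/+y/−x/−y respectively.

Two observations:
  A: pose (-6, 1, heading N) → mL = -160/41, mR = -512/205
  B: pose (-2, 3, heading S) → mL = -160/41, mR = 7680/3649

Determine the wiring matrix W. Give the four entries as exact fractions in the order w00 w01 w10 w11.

0 -1 -1 1

obs A: pose=(-6,1,N) → sL=32/5, sR=160/41, mL=-160/41, mR=-512/205
obs B: pose=(-2,3,S) → sL=160/89, sR=160/41, mL=-160/41, mR=7680/3649
sensor matrix S = [[32/5, 160/41], [160/89, 160/41]]; det S = 65536/3649
solve [mL_A; mL_B] = S·[w00; w01] and [mR_A; mR_B] = S·[w10; w11]:
  w00 = 0, w01 = -1, w10 = -1, w11 = 1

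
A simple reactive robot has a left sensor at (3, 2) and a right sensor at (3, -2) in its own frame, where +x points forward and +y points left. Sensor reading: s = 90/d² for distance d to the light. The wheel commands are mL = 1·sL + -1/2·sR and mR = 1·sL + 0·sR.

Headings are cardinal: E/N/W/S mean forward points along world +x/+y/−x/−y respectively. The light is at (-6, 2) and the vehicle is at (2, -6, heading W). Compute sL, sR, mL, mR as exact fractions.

left sensor world pos  = (-1, -8); dL² = 125
right sensor world pos = (-1, -4); dR² = 61
sL = 90/125 = 18/25
sR = 90/61 = 90/61
mL = 1·sL + -1/2·sR = -27/1525
mR = 1·sL + 0·sR = 18/25

18/25 90/61 -27/1525 18/25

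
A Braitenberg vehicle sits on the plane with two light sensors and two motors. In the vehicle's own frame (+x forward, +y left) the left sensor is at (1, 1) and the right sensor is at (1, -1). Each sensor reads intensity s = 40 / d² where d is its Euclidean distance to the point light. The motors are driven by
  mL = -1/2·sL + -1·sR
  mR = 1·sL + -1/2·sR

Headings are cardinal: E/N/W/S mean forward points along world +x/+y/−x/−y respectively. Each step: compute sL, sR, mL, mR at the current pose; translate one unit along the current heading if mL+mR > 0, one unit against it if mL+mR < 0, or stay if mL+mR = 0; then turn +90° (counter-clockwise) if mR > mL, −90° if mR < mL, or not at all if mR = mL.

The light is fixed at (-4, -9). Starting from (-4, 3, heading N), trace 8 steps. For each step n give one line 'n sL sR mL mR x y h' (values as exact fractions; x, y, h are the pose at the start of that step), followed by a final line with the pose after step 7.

n=0: pose=(-4,3,N); sL=4/17, sR=4/17; mL=-6/17, mR=2/17; mL+mR=-4/17 → advance -1; mR−mL=8/17 → turn +1·90°
n=1: pose=(-4,2,W); sL=40/101, sR=8/29; mL=-1388/2929, mR=756/2929; mL+mR=-632/2929 → advance -1; mR−mL=2144/2929 → turn +1·90°
n=2: pose=(-3,2,S); sL=5/13, sR=2/5; mL=-77/130, mR=12/65; mL+mR=-53/130 → advance -1; mR−mL=101/130 → turn +1·90°
n=3: pose=(-3,3,E); sL=40/173, sR=8/25; mL=-1884/4325, mR=308/4325; mL+mR=-1576/4325 → advance -1; mR−mL=2192/4325 → turn +1·90°
n=4: pose=(-4,3,N); sL=4/17, sR=4/17; mL=-6/17, mR=2/17; mL+mR=-4/17 → advance -1; mR−mL=8/17 → turn +1·90°
n=5: pose=(-4,2,W); sL=40/101, sR=8/29; mL=-1388/2929, mR=756/2929; mL+mR=-632/2929 → advance -1; mR−mL=2144/2929 → turn +1·90°
n=6: pose=(-3,2,S); sL=5/13, sR=2/5; mL=-77/130, mR=12/65; mL+mR=-53/130 → advance -1; mR−mL=101/130 → turn +1·90°
n=7: pose=(-3,3,E); sL=40/173, sR=8/25; mL=-1884/4325, mR=308/4325; mL+mR=-1576/4325 → advance -1; mR−mL=2192/4325 → turn +1·90°

0 4/17 4/17 -6/17 2/17 -4 3 N
1 40/101 8/29 -1388/2929 756/2929 -4 2 W
2 5/13 2/5 -77/130 12/65 -3 2 S
3 40/173 8/25 -1884/4325 308/4325 -3 3 E
4 4/17 4/17 -6/17 2/17 -4 3 N
5 40/101 8/29 -1388/2929 756/2929 -4 2 W
6 5/13 2/5 -77/130 12/65 -3 2 S
7 40/173 8/25 -1884/4325 308/4325 -3 3 E
final -4 3 N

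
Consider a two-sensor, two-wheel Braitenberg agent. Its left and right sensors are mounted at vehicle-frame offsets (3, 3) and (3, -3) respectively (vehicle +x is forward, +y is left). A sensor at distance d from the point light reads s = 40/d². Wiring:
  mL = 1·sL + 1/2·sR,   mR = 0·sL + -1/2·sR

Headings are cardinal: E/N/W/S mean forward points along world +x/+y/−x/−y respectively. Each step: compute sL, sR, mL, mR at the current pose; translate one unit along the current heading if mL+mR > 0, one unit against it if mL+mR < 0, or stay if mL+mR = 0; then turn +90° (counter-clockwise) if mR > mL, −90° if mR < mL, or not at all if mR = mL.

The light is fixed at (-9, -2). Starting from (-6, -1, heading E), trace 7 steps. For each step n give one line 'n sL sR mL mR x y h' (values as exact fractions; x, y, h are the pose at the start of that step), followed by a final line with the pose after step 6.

n=0: pose=(-6,-1,E); sL=10/13, sR=1; mL=33/26, mR=-1/2; mL+mR=10/13 → advance +1; mR−mL=-23/13 → turn -1·90°
n=1: pose=(-5,-1,S); sL=40/53, sR=8; mL=252/53, mR=-4; mL+mR=40/53 → advance +1; mR−mL=-464/53 → turn -1·90°
n=2: pose=(-5,-2,W); sL=4, sR=4; mL=6, mR=-2; mL+mR=4 → advance +1; mR−mL=-8 → turn -1·90°
n=3: pose=(-6,-2,N); sL=40/9, sR=8/9; mL=44/9, mR=-4/9; mL+mR=40/9 → advance +1; mR−mL=-16/3 → turn -1·90°
n=4: pose=(-6,-1,E); sL=10/13, sR=1; mL=33/26, mR=-1/2; mL+mR=10/13 → advance +1; mR−mL=-23/13 → turn -1·90°
n=5: pose=(-5,-1,S); sL=40/53, sR=8; mL=252/53, mR=-4; mL+mR=40/53 → advance +1; mR−mL=-464/53 → turn -1·90°
n=6: pose=(-5,-2,W); sL=4, sR=4; mL=6, mR=-2; mL+mR=4 → advance +1; mR−mL=-8 → turn -1·90°

0 10/13 1 33/26 -1/2 -6 -1 E
1 40/53 8 252/53 -4 -5 -1 S
2 4 4 6 -2 -5 -2 W
3 40/9 8/9 44/9 -4/9 -6 -2 N
4 10/13 1 33/26 -1/2 -6 -1 E
5 40/53 8 252/53 -4 -5 -1 S
6 4 4 6 -2 -5 -2 W
final -6 -2 N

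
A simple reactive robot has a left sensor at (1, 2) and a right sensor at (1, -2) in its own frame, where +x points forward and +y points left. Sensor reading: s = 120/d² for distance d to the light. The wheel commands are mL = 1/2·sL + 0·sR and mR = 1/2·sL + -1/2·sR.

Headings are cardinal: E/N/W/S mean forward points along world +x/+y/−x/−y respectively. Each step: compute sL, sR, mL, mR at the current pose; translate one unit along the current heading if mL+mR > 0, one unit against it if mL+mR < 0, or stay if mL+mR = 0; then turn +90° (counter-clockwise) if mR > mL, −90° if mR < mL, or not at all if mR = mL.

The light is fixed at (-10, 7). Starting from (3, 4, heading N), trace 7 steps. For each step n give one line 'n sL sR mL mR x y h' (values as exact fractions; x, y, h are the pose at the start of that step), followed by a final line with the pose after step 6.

0 24/25 120/229 12/25 1248/5725 3 4 N
1 30/49 30/53 15/49 60/2597 3 5 E
2 24/53 40/51 12/53 -448/2703 4 5 S
3 60/97 12/17 30/97 -72/1649 4 4 W
4 24/25 120/229 12/25 1248/5725 3 4 N
5 30/49 30/53 15/49 60/2597 3 5 E
6 24/53 40/51 12/53 -448/2703 4 5 S
final 4 4 W

n=0: pose=(3,4,N); sL=24/25, sR=120/229; mL=12/25, mR=1248/5725; mL+mR=3996/5725 → advance +1; mR−mL=-60/229 → turn -1·90°
n=1: pose=(3,5,E); sL=30/49, sR=30/53; mL=15/49, mR=60/2597; mL+mR=855/2597 → advance +1; mR−mL=-15/53 → turn -1·90°
n=2: pose=(4,5,S); sL=24/53, sR=40/51; mL=12/53, mR=-448/2703; mL+mR=164/2703 → advance +1; mR−mL=-20/51 → turn -1·90°
n=3: pose=(4,4,W); sL=60/97, sR=12/17; mL=30/97, mR=-72/1649; mL+mR=438/1649 → advance +1; mR−mL=-6/17 → turn -1·90°
n=4: pose=(3,4,N); sL=24/25, sR=120/229; mL=12/25, mR=1248/5725; mL+mR=3996/5725 → advance +1; mR−mL=-60/229 → turn -1·90°
n=5: pose=(3,5,E); sL=30/49, sR=30/53; mL=15/49, mR=60/2597; mL+mR=855/2597 → advance +1; mR−mL=-15/53 → turn -1·90°
n=6: pose=(4,5,S); sL=24/53, sR=40/51; mL=12/53, mR=-448/2703; mL+mR=164/2703 → advance +1; mR−mL=-20/51 → turn -1·90°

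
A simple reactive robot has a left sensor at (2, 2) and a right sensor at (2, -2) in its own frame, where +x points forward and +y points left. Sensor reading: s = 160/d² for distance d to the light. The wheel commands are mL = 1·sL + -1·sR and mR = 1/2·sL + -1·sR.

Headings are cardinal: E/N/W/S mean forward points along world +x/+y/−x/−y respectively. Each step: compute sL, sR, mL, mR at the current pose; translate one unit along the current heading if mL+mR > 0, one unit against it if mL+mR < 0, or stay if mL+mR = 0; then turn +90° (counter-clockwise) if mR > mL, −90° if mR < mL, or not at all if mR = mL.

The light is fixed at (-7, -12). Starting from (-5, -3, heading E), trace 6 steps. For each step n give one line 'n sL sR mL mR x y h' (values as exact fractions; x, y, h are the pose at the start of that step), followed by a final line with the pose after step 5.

0 160/137 32/13 -2304/1781 -3344/1781 -5 -3 E
1 80/29 16/5 -64/145 -264/145 -6 -3 S
2 32/13 32/29 512/377 48/377 -6 -2 W
3 40/37 40/37 0 -20/37 -7 -2 N
4 32/25 160/53 -2304/1325 -3152/1325 -7 -3 E
5 16/5 80/29 64/145 -168/145 -8 -3 S
final -8 -2 W

n=0: pose=(-5,-3,E); sL=160/137, sR=32/13; mL=-2304/1781, mR=-3344/1781; mL+mR=-5648/1781 → advance -1; mR−mL=-80/137 → turn -1·90°
n=1: pose=(-6,-3,S); sL=80/29, sR=16/5; mL=-64/145, mR=-264/145; mL+mR=-328/145 → advance -1; mR−mL=-40/29 → turn -1·90°
n=2: pose=(-6,-2,W); sL=32/13, sR=32/29; mL=512/377, mR=48/377; mL+mR=560/377 → advance +1; mR−mL=-16/13 → turn -1·90°
n=3: pose=(-7,-2,N); sL=40/37, sR=40/37; mL=0, mR=-20/37; mL+mR=-20/37 → advance -1; mR−mL=-20/37 → turn -1·90°
n=4: pose=(-7,-3,E); sL=32/25, sR=160/53; mL=-2304/1325, mR=-3152/1325; mL+mR=-5456/1325 → advance -1; mR−mL=-16/25 → turn -1·90°
n=5: pose=(-8,-3,S); sL=16/5, sR=80/29; mL=64/145, mR=-168/145; mL+mR=-104/145 → advance -1; mR−mL=-8/5 → turn -1·90°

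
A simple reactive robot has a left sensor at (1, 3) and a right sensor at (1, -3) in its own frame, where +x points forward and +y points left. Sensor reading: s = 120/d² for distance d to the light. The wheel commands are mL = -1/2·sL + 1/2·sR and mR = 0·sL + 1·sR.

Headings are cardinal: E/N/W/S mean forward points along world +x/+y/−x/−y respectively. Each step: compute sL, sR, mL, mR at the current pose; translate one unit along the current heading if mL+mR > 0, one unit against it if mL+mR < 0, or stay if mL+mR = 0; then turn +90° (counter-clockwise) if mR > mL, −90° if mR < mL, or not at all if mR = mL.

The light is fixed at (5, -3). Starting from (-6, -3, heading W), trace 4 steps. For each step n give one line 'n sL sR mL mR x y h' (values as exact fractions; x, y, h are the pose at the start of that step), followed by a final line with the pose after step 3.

n=0: pose=(-6,-3,W); sL=40/51, sR=40/51; mL=0, mR=40/51; mL+mR=40/51 → advance +1; mR−mL=40/51 → turn +1·90°
n=1: pose=(-7,-3,S); sL=60/41, sR=60/113; mL=-2160/4633, mR=60/113; mL+mR=300/4633 → advance +1; mR−mL=4620/4633 → turn +1·90°
n=2: pose=(-7,-4,E); sL=24/25, sR=120/137; mL=-144/3425, mR=120/137; mL+mR=2856/3425 → advance +1; mR−mL=3144/3425 → turn +1·90°
n=3: pose=(-6,-4,N); sL=30/49, sR=15/8; mL=495/784, mR=15/8; mL+mR=1965/784 → advance +1; mR−mL=975/784 → turn +1·90°

0 40/51 40/51 0 40/51 -6 -3 W
1 60/41 60/113 -2160/4633 60/113 -7 -3 S
2 24/25 120/137 -144/3425 120/137 -7 -4 E
3 30/49 15/8 495/784 15/8 -6 -4 N
final -6 -3 W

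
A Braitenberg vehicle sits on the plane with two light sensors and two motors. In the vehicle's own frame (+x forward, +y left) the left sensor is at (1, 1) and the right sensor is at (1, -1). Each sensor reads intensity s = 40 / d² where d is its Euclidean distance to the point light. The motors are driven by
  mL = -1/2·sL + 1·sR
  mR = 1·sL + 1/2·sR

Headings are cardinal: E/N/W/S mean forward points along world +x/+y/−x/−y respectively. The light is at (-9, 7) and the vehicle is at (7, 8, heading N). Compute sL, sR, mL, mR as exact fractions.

40/229 40/293 3300/67097 16300/67097

left sensor world pos  = (6, 9); dL² = 229
right sensor world pos = (8, 9); dR² = 293
sL = 40/229 = 40/229
sR = 40/293 = 40/293
mL = -1/2·sL + 1·sR = 3300/67097
mR = 1·sL + 1/2·sR = 16300/67097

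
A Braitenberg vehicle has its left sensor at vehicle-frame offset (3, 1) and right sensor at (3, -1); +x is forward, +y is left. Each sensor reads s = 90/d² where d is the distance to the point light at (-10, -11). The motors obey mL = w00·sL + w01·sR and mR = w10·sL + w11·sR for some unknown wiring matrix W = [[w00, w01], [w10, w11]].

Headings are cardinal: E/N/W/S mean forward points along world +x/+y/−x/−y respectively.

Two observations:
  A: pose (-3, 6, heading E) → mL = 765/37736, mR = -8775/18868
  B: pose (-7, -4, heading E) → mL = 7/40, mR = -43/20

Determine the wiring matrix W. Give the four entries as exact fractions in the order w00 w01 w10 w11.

obs A: pose=(-3,6,E) → sL=45/212, sR=45/178, mL=765/37736, mR=-8775/18868
obs B: pose=(-7,-4,E) → sL=9/10, sR=5/4, mL=7/40, mR=-43/20
sensor matrix S = [[45/212, 45/178], [9/10, 5/4]]; det S = 2853/75472
solve [mL_A; mL_B] = S·[w00; w01] and [mR_A; mR_B] = S·[w10; w11]:
  w00 = -1/2, w01 = 1/2, w10 = -1, w11 = -1

-1/2 1/2 -1 -1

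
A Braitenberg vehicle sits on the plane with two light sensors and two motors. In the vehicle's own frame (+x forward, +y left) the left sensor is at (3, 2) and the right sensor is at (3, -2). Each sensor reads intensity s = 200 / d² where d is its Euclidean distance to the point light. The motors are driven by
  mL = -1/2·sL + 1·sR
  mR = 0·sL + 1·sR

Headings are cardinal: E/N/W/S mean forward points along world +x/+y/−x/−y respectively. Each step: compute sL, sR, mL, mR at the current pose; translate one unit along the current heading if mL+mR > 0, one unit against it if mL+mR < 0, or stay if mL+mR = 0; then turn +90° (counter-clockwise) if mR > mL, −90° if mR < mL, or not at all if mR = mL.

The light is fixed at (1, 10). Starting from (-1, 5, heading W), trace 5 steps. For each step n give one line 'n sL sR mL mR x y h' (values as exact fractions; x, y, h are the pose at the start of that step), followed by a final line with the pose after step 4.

0 100/37 100/17 2850/629 100/17 -1 5 W
1 40/13 200/89 820/1157 200/89 -2 5 S
2 25/2 25/8 -25/8 25/8 -2 4 E
3 100/17 20 290/17 20 -2 4 N
4 40/17 40/9 500/153 40/9 -2 5 W
final -3 5 S

n=0: pose=(-1,5,W); sL=100/37, sR=100/17; mL=2850/629, mR=100/17; mL+mR=6550/629 → advance +1; mR−mL=50/37 → turn +1·90°
n=1: pose=(-2,5,S); sL=40/13, sR=200/89; mL=820/1157, mR=200/89; mL+mR=3420/1157 → advance +1; mR−mL=20/13 → turn +1·90°
n=2: pose=(-2,4,E); sL=25/2, sR=25/8; mL=-25/8, mR=25/8; mL+mR=0 → advance +0; mR−mL=25/4 → turn +1·90°
n=3: pose=(-2,4,N); sL=100/17, sR=20; mL=290/17, mR=20; mL+mR=630/17 → advance +1; mR−mL=50/17 → turn +1·90°
n=4: pose=(-2,5,W); sL=40/17, sR=40/9; mL=500/153, mR=40/9; mL+mR=1180/153 → advance +1; mR−mL=20/17 → turn +1·90°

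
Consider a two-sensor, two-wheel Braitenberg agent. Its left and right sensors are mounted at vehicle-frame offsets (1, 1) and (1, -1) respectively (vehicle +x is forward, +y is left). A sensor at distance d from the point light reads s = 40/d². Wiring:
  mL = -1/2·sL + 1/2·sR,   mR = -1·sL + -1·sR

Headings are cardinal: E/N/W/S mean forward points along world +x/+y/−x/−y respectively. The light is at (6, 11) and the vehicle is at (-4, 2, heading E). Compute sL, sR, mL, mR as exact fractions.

left sensor world pos  = (-3, 3); dL² = 145
right sensor world pos = (-3, 1); dR² = 181
sL = 40/145 = 8/29
sR = 40/181 = 40/181
mL = -1/2·sL + 1/2·sR = -144/5249
mR = -1·sL + -1·sR = -2608/5249

8/29 40/181 -144/5249 -2608/5249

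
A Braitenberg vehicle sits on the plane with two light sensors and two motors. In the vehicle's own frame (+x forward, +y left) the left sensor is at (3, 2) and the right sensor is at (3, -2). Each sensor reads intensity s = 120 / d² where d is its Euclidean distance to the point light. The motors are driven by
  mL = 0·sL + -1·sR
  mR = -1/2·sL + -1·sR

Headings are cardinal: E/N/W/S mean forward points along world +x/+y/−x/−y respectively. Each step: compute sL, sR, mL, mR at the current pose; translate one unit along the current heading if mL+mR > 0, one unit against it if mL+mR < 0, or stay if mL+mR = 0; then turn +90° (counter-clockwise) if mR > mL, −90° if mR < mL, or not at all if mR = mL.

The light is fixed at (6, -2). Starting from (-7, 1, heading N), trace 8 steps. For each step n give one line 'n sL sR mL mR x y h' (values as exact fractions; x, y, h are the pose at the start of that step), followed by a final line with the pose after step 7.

0 40/87 120/157 -120/157 -13580/13659 -7 1 N
1 30/29 6/5 -6/5 -249/145 -7 0 E
2 24/29 120/257 -120/257 -6564/7453 -8 0 S
3 12/29 60/157 -60/157 -2682/4553 -8 1 W
4 40/87 120/157 -120/157 -13580/13659 -7 1 N
5 30/29 6/5 -6/5 -249/145 -7 0 E
6 24/29 120/257 -120/257 -6564/7453 -8 0 S
7 12/29 60/157 -60/157 -2682/4553 -8 1 W
final -7 1 N

n=0: pose=(-7,1,N); sL=40/87, sR=120/157; mL=-120/157, mR=-13580/13659; mL+mR=-24020/13659 → advance -1; mR−mL=-20/87 → turn -1·90°
n=1: pose=(-7,0,E); sL=30/29, sR=6/5; mL=-6/5, mR=-249/145; mL+mR=-423/145 → advance -1; mR−mL=-15/29 → turn -1·90°
n=2: pose=(-8,0,S); sL=24/29, sR=120/257; mL=-120/257, mR=-6564/7453; mL+mR=-10044/7453 → advance -1; mR−mL=-12/29 → turn -1·90°
n=3: pose=(-8,1,W); sL=12/29, sR=60/157; mL=-60/157, mR=-2682/4553; mL+mR=-4422/4553 → advance -1; mR−mL=-6/29 → turn -1·90°
n=4: pose=(-7,1,N); sL=40/87, sR=120/157; mL=-120/157, mR=-13580/13659; mL+mR=-24020/13659 → advance -1; mR−mL=-20/87 → turn -1·90°
n=5: pose=(-7,0,E); sL=30/29, sR=6/5; mL=-6/5, mR=-249/145; mL+mR=-423/145 → advance -1; mR−mL=-15/29 → turn -1·90°
n=6: pose=(-8,0,S); sL=24/29, sR=120/257; mL=-120/257, mR=-6564/7453; mL+mR=-10044/7453 → advance -1; mR−mL=-12/29 → turn -1·90°
n=7: pose=(-8,1,W); sL=12/29, sR=60/157; mL=-60/157, mR=-2682/4553; mL+mR=-4422/4553 → advance -1; mR−mL=-6/29 → turn -1·90°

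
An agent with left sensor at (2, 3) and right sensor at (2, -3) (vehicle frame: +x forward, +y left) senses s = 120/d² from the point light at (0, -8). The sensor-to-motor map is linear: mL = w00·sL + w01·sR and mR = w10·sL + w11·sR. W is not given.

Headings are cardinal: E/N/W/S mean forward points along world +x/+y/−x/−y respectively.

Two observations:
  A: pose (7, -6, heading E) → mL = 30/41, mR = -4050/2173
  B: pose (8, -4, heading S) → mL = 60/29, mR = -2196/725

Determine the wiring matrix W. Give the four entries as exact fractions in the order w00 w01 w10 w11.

0 1/2 -1 -1/2

obs A: pose=(7,-6,E) → sL=60/53, sR=60/41, mL=30/41, mR=-4050/2173
obs B: pose=(8,-4,S) → sL=24/25, sR=120/29, mL=60/29, mR=-2196/725
sensor matrix S = [[60/53, 60/41], [24/25, 120/29]]; det S = 1033344/315085
solve [mL_A; mL_B] = S·[w00; w01] and [mR_A; mR_B] = S·[w10; w11]:
  w00 = 0, w01 = 1/2, w10 = -1, w11 = -1/2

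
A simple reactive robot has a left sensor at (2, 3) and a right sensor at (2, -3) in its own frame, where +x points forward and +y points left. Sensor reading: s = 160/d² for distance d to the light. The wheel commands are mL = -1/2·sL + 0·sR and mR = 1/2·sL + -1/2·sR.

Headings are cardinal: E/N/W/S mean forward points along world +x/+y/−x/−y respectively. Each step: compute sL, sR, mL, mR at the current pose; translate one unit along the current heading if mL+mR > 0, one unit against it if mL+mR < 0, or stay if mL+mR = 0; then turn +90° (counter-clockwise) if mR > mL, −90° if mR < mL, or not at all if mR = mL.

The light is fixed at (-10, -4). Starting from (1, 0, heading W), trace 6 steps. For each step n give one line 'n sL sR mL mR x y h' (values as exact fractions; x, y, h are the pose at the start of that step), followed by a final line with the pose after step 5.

n=0: pose=(1,0,W); sL=80/41, sR=16/13; mL=-40/41, mR=192/533; mL+mR=-8/13 → advance -1; mR−mL=712/533 → turn +1·90°
n=1: pose=(2,0,S); sL=160/229, sR=32/17; mL=-80/229, mR=-2304/3893; mL+mR=-16/17 → advance -1; mR−mL=-944/3893 → turn -1·90°
n=2: pose=(2,1,W); sL=20/13, sR=40/41; mL=-10/13, mR=150/533; mL+mR=-20/41 → advance -1; mR−mL=560/533 → turn +1·90°
n=3: pose=(3,1,S); sL=32/53, sR=160/109; mL=-16/53, mR=-2496/5777; mL+mR=-80/109 → advance -1; mR−mL=-752/5777 → turn -1·90°
n=4: pose=(3,2,W); sL=16/13, sR=80/101; mL=-8/13, mR=288/1313; mL+mR=-40/101 → advance -1; mR−mL=1096/1313 → turn +1·90°
n=5: pose=(4,2,S); sL=32/61, sR=160/137; mL=-16/61, mR=-2688/8357; mL+mR=-80/137 → advance -1; mR−mL=-496/8357 → turn -1·90°

0 80/41 16/13 -40/41 192/533 1 0 W
1 160/229 32/17 -80/229 -2304/3893 2 0 S
2 20/13 40/41 -10/13 150/533 2 1 W
3 32/53 160/109 -16/53 -2496/5777 3 1 S
4 16/13 80/101 -8/13 288/1313 3 2 W
5 32/61 160/137 -16/61 -2688/8357 4 2 S
final 4 3 W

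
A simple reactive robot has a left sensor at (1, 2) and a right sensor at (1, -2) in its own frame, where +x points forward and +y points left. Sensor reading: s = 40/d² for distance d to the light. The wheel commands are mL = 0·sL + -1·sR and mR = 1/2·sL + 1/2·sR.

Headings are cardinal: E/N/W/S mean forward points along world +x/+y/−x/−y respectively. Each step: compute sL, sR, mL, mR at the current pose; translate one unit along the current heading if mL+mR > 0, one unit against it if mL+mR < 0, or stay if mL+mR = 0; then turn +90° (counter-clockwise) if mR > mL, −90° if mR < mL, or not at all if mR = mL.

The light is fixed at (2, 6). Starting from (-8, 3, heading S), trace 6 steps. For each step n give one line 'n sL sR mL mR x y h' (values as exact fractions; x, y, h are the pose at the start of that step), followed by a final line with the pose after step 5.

n=0: pose=(-8,3,S); sL=1/2, sR=1/4; mL=-1/4, mR=3/8; mL+mR=1/8 → advance +1; mR−mL=5/8 → turn +1·90°
n=1: pose=(-8,2,E); sL=8/17, sR=40/117; mL=-40/117, mR=808/1989; mL+mR=128/1989 → advance +1; mR−mL=496/663 → turn +1·90°
n=2: pose=(-7,2,N); sL=4/13, sR=20/29; mL=-20/29, mR=188/377; mL+mR=-72/377 → advance -1; mR−mL=448/377 → turn +1·90°
n=3: pose=(-7,1,W); sL=40/149, sR=40/109; mL=-40/109, mR=5160/16241; mL+mR=-800/16241 → advance -1; mR−mL=11120/16241 → turn +1·90°
n=4: pose=(-6,1,S); sL=5/9, sR=5/17; mL=-5/17, mR=65/153; mL+mR=20/153 → advance +1; mR−mL=110/153 → turn +1·90°
n=5: pose=(-6,0,E); sL=8/13, sR=40/113; mL=-40/113, mR=712/1469; mL+mR=192/1469 → advance +1; mR−mL=1232/1469 → turn +1·90°

0 1/2 1/4 -1/4 3/8 -8 3 S
1 8/17 40/117 -40/117 808/1989 -8 2 E
2 4/13 20/29 -20/29 188/377 -7 2 N
3 40/149 40/109 -40/109 5160/16241 -7 1 W
4 5/9 5/17 -5/17 65/153 -6 1 S
5 8/13 40/113 -40/113 712/1469 -6 0 E
final -5 0 N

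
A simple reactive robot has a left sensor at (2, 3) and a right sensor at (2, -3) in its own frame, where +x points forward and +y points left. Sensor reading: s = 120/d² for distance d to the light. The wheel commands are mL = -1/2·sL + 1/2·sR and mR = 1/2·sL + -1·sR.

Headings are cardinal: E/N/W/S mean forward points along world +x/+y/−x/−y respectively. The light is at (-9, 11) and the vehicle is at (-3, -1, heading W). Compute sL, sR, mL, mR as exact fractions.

left sensor world pos  = (-5, -4); dL² = 241
right sensor world pos = (-5, 2); dR² = 97
sL = 120/241 = 120/241
sR = 120/97 = 120/97
mL = -1/2·sL + 1/2·sR = 8640/23377
mR = 1/2·sL + -1·sR = -23100/23377

120/241 120/97 8640/23377 -23100/23377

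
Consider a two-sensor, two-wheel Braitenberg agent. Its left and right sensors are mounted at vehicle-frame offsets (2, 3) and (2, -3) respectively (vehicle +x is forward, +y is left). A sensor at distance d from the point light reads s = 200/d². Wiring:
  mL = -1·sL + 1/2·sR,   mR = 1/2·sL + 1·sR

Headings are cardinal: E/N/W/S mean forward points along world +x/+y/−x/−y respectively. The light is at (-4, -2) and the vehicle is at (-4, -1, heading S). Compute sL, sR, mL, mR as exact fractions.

left sensor world pos  = (-1, -3); dL² = 10
right sensor world pos = (-7, -3); dR² = 10
sL = 200/10 = 20
sR = 200/10 = 20
mL = -1·sL + 1/2·sR = -10
mR = 1/2·sL + 1·sR = 30

20 20 -10 30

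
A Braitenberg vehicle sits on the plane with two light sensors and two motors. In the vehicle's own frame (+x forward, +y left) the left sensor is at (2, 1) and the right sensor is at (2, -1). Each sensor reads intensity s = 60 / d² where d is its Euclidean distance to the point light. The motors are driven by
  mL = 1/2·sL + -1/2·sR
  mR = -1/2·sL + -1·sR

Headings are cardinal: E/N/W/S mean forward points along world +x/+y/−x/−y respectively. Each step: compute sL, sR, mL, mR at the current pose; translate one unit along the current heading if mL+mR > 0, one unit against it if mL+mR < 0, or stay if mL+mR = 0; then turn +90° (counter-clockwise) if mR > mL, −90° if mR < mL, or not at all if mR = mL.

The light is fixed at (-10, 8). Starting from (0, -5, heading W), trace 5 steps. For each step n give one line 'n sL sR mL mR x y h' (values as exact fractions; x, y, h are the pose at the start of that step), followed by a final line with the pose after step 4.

n=0: pose=(0,-5,W); sL=3/13, sR=15/52; mL=-3/104, mR=-21/52; mL+mR=-45/104 → advance -1; mR−mL=-3/8 → turn -1·90°
n=1: pose=(1,-5,N); sL=60/221, sR=12/53; mL=264/11713, mR=-4242/11713; mL+mR=-18/53 → advance -1; mR−mL=-4506/11713 → turn -1·90°
n=2: pose=(1,-6,E); sL=30/169, sR=30/197; mL=420/33293, mR=-8025/33293; mL+mR=-45/197 → advance -1; mR−mL=-8445/33293 → turn -1·90°
n=3: pose=(0,-6,S); sL=60/377, sR=60/337; mL=-1200/127049, mR=-32730/127049; mL+mR=-90/337 → advance -1; mR−mL=-31530/127049 → turn -1·90°
n=4: pose=(0,-5,W); sL=3/13, sR=15/52; mL=-3/104, mR=-21/52; mL+mR=-45/104 → advance -1; mR−mL=-3/8 → turn -1·90°

0 3/13 15/52 -3/104 -21/52 0 -5 W
1 60/221 12/53 264/11713 -4242/11713 1 -5 N
2 30/169 30/197 420/33293 -8025/33293 1 -6 E
3 60/377 60/337 -1200/127049 -32730/127049 0 -6 S
4 3/13 15/52 -3/104 -21/52 0 -5 W
final 1 -5 N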